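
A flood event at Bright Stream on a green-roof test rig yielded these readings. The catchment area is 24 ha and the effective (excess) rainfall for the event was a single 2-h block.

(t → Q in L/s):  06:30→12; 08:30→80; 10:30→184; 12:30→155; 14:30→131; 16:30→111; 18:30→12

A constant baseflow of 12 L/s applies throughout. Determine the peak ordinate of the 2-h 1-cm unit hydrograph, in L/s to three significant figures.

U_p ≈ 95.4 L/s

Direct runoff: 0.0, 68.0, 172.0, 143.0, 119.0, 99.0, 0.0 L/s; ΣQ_DR = 601.0 L/s, peak = 172.0 L/s.
Runoff depth d = ΣQ_DR·Δt / A = 601.0 × 7200 / (24 ha) = 18.03 mm.
The 1-cm UH is the DRH scaled by (10 mm)/d, so U_p = 172.0 × 10/18.03 = 95.4 L/s.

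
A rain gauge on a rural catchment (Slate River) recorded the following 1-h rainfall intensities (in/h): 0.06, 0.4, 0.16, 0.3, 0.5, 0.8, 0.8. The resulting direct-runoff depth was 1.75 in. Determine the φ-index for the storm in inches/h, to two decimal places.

φ ≈ 0.21 in/h

Only the 5 blocks with intensity above φ contribute runoff: 0.4, 0.3, 0.5, 0.8, 0.8 in/h.
Σ(I−φ)·Δt = d  ⇒  (0.4+0.3+0.5+0.8+0.8 − 5φ)·1 = 1.75
φ = (2.800 − 1.75/1) / 5 = 0.21 in/h.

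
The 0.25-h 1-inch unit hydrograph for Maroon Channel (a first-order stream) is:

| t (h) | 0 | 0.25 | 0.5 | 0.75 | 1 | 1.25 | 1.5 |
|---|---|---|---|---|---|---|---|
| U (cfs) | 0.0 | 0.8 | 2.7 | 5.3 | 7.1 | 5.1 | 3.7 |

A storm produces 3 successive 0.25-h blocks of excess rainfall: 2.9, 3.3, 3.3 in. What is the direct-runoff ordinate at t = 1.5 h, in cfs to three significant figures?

Q ≈ 51.0 cfs

By discrete convolution, Q_j = Σ (P_i / 1 in) · U_{j−i}.
At t = 1.5 h (j=6): Q = (2.9/1)·3.7 + (3.3/1)·5.1 + (3.3/1)·7.1 = 51.0 cfs.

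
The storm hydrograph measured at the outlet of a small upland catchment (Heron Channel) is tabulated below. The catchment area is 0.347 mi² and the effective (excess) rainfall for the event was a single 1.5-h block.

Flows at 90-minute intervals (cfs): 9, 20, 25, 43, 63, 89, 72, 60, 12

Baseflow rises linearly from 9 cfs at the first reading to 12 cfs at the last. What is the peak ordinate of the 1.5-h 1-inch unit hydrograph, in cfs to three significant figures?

U_p ≈ 39.1 cfs

Direct runoff: 0.00, 10.62, 15.25, 32.88, 52.50, 78.12, 60.75, 48.38, 0.00 cfs; ΣQ_DR = 298.5 cfs, peak = 78.12 cfs.
Runoff depth d = ΣQ_DR·Δt / A = 298.5 × 5400 / (0.347 mi²) = 1.999 in.
The 1-inch UH is the DRH scaled by (1 in)/d, so U_p = 78.12 × 1/1.999 = 39.1 cfs.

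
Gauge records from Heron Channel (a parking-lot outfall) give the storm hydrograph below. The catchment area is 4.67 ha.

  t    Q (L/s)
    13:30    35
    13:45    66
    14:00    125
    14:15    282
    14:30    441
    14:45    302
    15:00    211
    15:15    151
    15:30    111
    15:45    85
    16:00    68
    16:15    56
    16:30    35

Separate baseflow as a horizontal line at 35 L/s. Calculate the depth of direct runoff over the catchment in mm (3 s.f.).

d ≈ 29.2 mm

Direct runoff: 0.0, 31.0, 90.0, 247.0, 406.0, 267.0, 176.0, 116.0, 76.0, 50.0, 33.0, 21.0, 0.0 L/s; ΣQ_DR = 1513 L/s.
V = ΣQ_DR · Δt = 1513 × 900 s = 1.362 × 10^6 L.
Over A = 4.67 ha, depth = V / A = 29.2 mm.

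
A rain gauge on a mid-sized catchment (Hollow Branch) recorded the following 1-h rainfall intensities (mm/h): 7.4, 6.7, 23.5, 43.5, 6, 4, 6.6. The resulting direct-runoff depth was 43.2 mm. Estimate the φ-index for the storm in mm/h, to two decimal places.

Only the 2 blocks with intensity above φ contribute runoff: 23.5, 43.5 mm/h.
Σ(I−φ)·Δt = d  ⇒  (23.5+43.5 − 2φ)·1 = 43.2
φ = (67.00 − 43.2/1) / 2 = 11.90 mm/h.

φ ≈ 11.90 mm/h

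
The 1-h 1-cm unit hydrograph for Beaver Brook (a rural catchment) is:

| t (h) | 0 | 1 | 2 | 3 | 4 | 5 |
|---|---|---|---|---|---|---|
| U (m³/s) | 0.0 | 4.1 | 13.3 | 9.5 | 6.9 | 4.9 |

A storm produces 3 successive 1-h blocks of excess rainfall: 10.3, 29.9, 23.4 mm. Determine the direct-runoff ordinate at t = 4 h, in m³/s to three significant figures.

Q ≈ 66.6 m³/s

By discrete convolution, Q_j = Σ (P_i / 10 mm) · U_{j−i}.
At t = 4 h (j=4): Q = (10.3/10)·6.9 + (29.9/10)·9.5 + (23.4/10)·13.3 = 66.6 m³/s.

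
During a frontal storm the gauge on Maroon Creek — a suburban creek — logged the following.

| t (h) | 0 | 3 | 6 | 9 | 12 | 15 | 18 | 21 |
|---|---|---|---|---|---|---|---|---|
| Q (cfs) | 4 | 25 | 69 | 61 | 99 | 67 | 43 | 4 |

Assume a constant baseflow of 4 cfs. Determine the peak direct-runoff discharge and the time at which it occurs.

Subtracting baseflow gives direct-runoff ordinates: 0.0, 21.0, 65.0, 57.0, 95.0, 63.0, 39.0, 0.0 cfs.
The maximum is 95.0 cfs, occurring at the reading for t = 12 h.

Q_p = 95.0 cfs at t = 12 h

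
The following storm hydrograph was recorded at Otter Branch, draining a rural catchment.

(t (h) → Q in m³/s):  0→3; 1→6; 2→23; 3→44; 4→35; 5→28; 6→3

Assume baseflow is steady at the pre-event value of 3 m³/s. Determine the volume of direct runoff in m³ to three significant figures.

V ≈ 4.36 × 10^5 m³

Direct-runoff ordinates (Q − Q_b): 0.0, 3.0, 20.0, 41.0, 32.0, 25.0, 0.0 m³/s.
ΣQ_DR = 121.0 m³/s.
With Δt = 1 h = 3600 s, V = ΣQ_DR · Δt = 121.0 × 3600 = 4.36 × 10^5 m³.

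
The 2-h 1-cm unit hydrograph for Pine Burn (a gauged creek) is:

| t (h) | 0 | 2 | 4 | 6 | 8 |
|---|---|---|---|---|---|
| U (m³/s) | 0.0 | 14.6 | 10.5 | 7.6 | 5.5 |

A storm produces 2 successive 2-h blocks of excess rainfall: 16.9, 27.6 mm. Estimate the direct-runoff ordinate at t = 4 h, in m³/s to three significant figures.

Q ≈ 58.0 m³/s

By discrete convolution, Q_j = Σ (P_i / 10 mm) · U_{j−i}.
At t = 4 h (j=2): Q = (16.9/10)·10.5 + (27.6/10)·14.6 = 58.0 m³/s.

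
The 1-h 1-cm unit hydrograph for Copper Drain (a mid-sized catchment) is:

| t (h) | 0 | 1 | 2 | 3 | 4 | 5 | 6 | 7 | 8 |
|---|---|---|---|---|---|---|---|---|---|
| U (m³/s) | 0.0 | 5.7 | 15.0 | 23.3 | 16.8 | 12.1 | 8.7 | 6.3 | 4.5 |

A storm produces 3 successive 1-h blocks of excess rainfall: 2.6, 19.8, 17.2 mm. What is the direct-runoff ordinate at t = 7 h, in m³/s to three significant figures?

By discrete convolution, Q_j = Σ (P_i / 10 mm) · U_{j−i}.
At t = 7 h (j=7): Q = (2.6/10)·6.3 + (19.8/10)·8.7 + (17.2/10)·12.1 = 39.7 m³/s.

Q ≈ 39.7 m³/s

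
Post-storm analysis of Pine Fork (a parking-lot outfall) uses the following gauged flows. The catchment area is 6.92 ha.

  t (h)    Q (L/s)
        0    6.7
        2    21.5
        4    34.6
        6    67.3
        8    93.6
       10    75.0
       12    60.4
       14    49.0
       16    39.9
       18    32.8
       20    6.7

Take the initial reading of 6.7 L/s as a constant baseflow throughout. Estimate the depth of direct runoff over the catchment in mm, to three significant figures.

d ≈ 43.1 mm

Direct runoff: 0.0, 14.8, 27.9, 60.6, 86.9, 68.3, 53.7, 42.3, 33.2, 26.1, 0.0 L/s; ΣQ_DR = 413.8 L/s.
V = ΣQ_DR · Δt = 413.8 × 7200 s = 2.979 × 10^6 L.
Over A = 6.92 ha, depth = V / A = 43.1 mm.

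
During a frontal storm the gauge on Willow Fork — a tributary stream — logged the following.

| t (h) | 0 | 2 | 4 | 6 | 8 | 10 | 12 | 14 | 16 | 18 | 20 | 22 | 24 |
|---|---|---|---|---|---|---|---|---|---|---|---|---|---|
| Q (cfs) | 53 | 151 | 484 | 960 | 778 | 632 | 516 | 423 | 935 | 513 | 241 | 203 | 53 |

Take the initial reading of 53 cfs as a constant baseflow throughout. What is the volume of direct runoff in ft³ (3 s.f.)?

V ≈ 3.78 × 10^7 ft³

Direct-runoff ordinates (Q − Q_b): 0.0, 98.0, 431.0, 907.0, 725.0, 579.0, 463.0, 370.0, 882.0, 460.0, 188.0, 150.0, 0.0 cfs.
ΣQ_DR = 5253 cfs.
With Δt = 2 h = 7200 s, V = ΣQ_DR · Δt = 5253 × 7200 = 3.78 × 10^7 ft³.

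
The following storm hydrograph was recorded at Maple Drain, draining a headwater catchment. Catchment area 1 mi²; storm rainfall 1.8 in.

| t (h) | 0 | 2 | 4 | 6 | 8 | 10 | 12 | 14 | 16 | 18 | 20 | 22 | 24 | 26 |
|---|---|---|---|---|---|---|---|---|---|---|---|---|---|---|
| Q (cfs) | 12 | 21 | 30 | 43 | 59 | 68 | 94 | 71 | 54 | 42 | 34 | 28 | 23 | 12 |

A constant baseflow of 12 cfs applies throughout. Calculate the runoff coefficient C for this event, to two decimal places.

C ≈ 0.73

ΣQ_DR = 423.0 cfs; V = ΣQ_DR·Δt = 3.046 × 10^6 ft³.
Runoff depth d = V / A = 1.311 in.
C = d / P = 1.311 / 1.8 = 0.73.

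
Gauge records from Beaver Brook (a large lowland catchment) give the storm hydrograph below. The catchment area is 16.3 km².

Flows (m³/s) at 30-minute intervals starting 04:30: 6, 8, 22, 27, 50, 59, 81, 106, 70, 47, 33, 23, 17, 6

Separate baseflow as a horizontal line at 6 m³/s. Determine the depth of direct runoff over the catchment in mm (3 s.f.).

d ≈ 52.0 mm

Direct runoff: 0.0, 2.0, 16.0, 21.0, 44.0, 53.0, 75.0, 100.0, 64.0, 41.0, 27.0, 17.0, 11.0, 0.0 m³/s; ΣQ_DR = 471.0 m³/s.
V = ΣQ_DR · Δt = 471.0 × 1800 s = 8.478 × 10^5 m³.
Over A = 16.3 km², depth = V / A = 52.0 mm.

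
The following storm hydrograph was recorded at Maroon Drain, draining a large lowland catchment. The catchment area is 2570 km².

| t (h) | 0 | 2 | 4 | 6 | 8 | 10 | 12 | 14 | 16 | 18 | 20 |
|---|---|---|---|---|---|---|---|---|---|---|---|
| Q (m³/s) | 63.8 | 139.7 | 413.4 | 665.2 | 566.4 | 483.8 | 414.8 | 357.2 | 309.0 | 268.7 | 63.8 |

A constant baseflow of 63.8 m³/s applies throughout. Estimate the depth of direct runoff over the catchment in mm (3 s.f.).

Direct runoff: 0.0, 75.9, 349.6, 601.4, 502.6, 420.0, 351.0, 293.4, 245.2, 204.9, 0.0 m³/s; ΣQ_DR = 3044 m³/s.
V = ΣQ_DR · Δt = 3044 × 7200 s = 2.192 × 10^7 m³.
Over A = 2570 km², depth = V / A = 8.53 mm.

d ≈ 8.53 mm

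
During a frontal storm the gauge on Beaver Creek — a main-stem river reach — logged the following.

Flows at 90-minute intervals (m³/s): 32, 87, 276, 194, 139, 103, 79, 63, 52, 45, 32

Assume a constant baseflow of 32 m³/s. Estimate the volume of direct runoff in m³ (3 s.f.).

Direct-runoff ordinates (Q − Q_b): 0.0, 55.0, 244.0, 162.0, 107.0, 71.0, 47.0, 31.0, 20.0, 13.0, 0.0 m³/s.
ΣQ_DR = 750.0 m³/s.
With Δt = 1.5 h = 5400 s, V = ΣQ_DR · Δt = 750.0 × 5400 = 4.05 × 10^6 m³.

V ≈ 4.05 × 10^6 m³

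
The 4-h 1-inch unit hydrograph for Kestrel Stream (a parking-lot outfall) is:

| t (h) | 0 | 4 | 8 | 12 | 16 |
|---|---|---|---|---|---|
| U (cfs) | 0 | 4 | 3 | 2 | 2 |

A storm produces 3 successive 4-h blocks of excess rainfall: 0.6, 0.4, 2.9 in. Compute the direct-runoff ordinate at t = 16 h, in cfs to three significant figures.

Q ≈ 10.7 cfs

By discrete convolution, Q_j = Σ (P_i / 1 in) · U_{j−i}.
At t = 16 h (j=4): Q = (0.6/1)·2 + (0.4/1)·2 + (2.9/1)·3 = 10.7 cfs.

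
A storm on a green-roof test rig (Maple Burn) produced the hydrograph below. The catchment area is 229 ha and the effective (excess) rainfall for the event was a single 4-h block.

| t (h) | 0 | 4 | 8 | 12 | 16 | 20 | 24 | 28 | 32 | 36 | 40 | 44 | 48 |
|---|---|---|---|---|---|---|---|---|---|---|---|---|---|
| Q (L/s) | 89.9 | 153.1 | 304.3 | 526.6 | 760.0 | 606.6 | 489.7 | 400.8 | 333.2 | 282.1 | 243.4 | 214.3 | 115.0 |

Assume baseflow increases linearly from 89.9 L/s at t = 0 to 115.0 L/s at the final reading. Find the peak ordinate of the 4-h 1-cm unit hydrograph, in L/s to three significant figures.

U_p ≈ 330 L/s

Direct runoff: 0.00, 61.11, 210.22, 430.43, 661.73, 506.24, 387.25, 296.26, 226.57, 173.38, 132.58, 101.39, 0.00 L/s; ΣQ_DR = 3187 L/s, peak = 661.73 L/s.
Runoff depth d = ΣQ_DR·Δt / A = 3187 × 14400 / (229 ha) = 20.04 mm.
The 1-cm UH is the DRH scaled by (10 mm)/d, so U_p = 661.73 × 10/20.04 = 330 L/s.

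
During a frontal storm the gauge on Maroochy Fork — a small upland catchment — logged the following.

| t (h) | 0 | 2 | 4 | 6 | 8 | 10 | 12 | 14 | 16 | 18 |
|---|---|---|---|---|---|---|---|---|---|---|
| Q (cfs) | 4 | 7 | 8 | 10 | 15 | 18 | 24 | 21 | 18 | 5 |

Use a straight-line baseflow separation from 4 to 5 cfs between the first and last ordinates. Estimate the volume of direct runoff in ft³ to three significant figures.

Direct-runoff ordinates (Q − Q_b): 0.00, 2.89, 3.78, 5.67, 10.56, 13.44, 19.33, 16.22, 13.11, 0.00 cfs.
ΣQ_DR = 85.00 cfs.
With Δt = 2 h = 7200 s, V = ΣQ_DR · Δt = 85.00 × 7200 = 6.12 × 10^5 ft³.

V ≈ 6.12 × 10^5 ft³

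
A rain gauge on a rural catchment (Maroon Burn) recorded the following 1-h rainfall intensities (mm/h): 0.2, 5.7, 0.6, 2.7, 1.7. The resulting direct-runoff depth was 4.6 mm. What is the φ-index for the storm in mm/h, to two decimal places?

Only the 2 blocks with intensity above φ contribute runoff: 5.7, 2.7 mm/h.
Σ(I−φ)·Δt = d  ⇒  (5.7+2.7 − 2φ)·1 = 4.6
φ = (8.400 − 4.6/1) / 2 = 1.90 mm/h.

φ ≈ 1.90 mm/h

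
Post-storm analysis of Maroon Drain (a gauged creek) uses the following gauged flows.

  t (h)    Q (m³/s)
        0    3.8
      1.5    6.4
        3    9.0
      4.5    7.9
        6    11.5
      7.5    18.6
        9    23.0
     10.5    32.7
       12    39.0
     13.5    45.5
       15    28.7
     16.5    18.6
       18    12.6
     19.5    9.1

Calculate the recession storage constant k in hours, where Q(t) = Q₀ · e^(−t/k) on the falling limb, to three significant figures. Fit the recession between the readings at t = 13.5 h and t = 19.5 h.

On the falling limb, Q drops from 45.5 to 9.1 m³/s between t = 13.5 h and t = 19.5 h (Δt = 6 h).
k = −Δt / ln(Q₂/Q₁) = −6 / ln(9.1/45.5) = 3.73 h.

k ≈ 3.73 h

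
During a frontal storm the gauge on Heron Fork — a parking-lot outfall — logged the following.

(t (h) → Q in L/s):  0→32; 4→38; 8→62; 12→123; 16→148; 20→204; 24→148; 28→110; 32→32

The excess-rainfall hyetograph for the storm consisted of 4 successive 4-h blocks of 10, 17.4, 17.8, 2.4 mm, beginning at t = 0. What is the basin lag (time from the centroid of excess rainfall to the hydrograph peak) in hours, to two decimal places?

t_L ≈ 12.94 h

Centroid of excess rainfall: t_c = Σ P_i·t̄_i / ΣP_i = 7.0588 h (block centres at 2, 6, 10, 14 h).
Hydrograph peak occurs at t = 20 h, so basin lag t_L = 20 − 7.0588 = 12.94 h.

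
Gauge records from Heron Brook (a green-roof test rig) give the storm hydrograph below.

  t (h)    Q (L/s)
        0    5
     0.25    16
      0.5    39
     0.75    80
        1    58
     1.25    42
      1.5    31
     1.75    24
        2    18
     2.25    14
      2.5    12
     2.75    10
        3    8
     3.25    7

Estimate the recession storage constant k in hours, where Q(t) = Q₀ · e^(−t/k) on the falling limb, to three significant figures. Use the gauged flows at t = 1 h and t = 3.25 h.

k ≈ 1.06 h

On the falling limb, Q drops from 58 to 7 L/s between t = 1 h and t = 3.25 h (Δt = 2.25 h).
k = −Δt / ln(Q₂/Q₁) = −2.25 / ln(7/58) = 1.06 h.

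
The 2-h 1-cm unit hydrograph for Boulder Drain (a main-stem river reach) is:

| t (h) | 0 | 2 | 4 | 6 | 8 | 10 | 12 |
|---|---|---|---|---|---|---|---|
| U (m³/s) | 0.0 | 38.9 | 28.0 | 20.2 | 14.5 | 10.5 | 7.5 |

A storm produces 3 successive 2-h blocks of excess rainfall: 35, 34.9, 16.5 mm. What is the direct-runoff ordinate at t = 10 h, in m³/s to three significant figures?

Q ≈ 121 m³/s

By discrete convolution, Q_j = Σ (P_i / 10 mm) · U_{j−i}.
At t = 10 h (j=5): Q = (35/10)·10.5 + (34.9/10)·14.5 + (16.5/10)·20.2 = 121 m³/s.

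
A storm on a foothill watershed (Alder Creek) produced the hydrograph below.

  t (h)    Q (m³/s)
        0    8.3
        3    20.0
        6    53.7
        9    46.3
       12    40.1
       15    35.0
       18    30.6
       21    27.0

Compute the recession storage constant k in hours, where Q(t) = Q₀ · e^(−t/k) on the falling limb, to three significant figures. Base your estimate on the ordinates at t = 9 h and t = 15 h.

On the falling limb, Q drops from 46.3 to 35.0 m³/s between t = 9 h and t = 15 h (Δt = 6 h).
k = −Δt / ln(Q₂/Q₁) = −6 / ln(35.0/46.3) = 21.4 h.

k ≈ 21.4 h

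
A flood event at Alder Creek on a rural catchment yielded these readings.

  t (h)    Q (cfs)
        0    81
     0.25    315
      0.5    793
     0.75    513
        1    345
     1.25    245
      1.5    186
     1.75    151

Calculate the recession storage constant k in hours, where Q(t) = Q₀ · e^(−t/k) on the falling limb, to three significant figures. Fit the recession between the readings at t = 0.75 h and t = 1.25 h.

On the falling limb, Q drops from 513 to 245 cfs between t = 0.75 h and t = 1.25 h (Δt = 0.5 h).
k = −Δt / ln(Q₂/Q₁) = −0.5 / ln(245/513) = 0.677 h.

k ≈ 0.677 h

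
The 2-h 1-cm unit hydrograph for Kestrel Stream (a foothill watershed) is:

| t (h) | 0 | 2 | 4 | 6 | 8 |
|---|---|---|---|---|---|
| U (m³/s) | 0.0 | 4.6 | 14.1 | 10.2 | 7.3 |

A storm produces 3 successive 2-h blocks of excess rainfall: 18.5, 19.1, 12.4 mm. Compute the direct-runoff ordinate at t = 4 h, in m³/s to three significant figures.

By discrete convolution, Q_j = Σ (P_i / 10 mm) · U_{j−i}.
At t = 4 h (j=2): Q = (18.5/10)·14.1 + (19.1/10)·4.6 + (12.4/10)·0.0 = 34.9 m³/s.

Q ≈ 34.9 m³/s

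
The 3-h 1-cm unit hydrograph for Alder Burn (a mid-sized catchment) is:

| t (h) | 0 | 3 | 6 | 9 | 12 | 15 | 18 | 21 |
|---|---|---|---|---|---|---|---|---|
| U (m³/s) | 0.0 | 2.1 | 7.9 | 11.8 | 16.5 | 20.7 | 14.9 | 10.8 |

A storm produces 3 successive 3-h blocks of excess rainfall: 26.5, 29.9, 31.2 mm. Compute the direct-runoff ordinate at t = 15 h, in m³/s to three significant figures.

By discrete convolution, Q_j = Σ (P_i / 10 mm) · U_{j−i}.
At t = 15 h (j=5): Q = (26.5/10)·20.7 + (29.9/10)·16.5 + (31.2/10)·11.8 = 141 m³/s.

Q ≈ 141 m³/s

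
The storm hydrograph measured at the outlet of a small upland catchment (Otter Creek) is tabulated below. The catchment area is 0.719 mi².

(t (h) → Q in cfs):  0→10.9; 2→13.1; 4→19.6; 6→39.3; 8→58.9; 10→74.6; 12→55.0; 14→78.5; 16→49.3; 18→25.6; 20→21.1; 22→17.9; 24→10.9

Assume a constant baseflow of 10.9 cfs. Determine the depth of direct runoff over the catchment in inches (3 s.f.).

d ≈ 1.44 in

Direct runoff: 0.0, 2.2, 8.7, 28.4, 48.0, 63.7, 44.1, 67.6, 38.4, 14.7, 10.2, 7.0, 0.0 cfs; ΣQ_DR = 333.0 cfs.
V = ΣQ_DR · Δt = 333.0 × 7200 s = 2.398 × 10^6 ft³.
Over A = 0.719 mi², depth = V / A = 1.44 in.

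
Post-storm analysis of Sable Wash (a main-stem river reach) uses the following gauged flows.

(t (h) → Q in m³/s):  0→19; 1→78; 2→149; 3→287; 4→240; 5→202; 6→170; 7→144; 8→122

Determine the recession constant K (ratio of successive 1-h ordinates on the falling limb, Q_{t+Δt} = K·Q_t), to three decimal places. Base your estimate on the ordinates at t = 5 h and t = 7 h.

Using the recession-limb readings at t = 5 h and t = 7 h: Q falls from 202 to 144 m³/s over 2 intervals.
K = (Q₂/Q₁)^(1/2) = (144/202)^(1/2) = 0.844.

K ≈ 0.844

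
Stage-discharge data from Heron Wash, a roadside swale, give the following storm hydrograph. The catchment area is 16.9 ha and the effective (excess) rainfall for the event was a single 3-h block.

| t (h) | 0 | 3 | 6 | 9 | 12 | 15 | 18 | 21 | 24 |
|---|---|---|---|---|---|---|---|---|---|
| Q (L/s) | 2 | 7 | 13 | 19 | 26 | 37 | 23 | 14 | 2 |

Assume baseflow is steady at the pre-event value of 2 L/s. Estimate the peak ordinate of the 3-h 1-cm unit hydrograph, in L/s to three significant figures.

U_p ≈ 43.8 L/s

Direct runoff: 0.0, 5.0, 11.0, 17.0, 24.0, 35.0, 21.0, 12.0, 0.0 L/s; ΣQ_DR = 125.0 L/s, peak = 35.0 L/s.
Runoff depth d = ΣQ_DR·Δt / A = 125.0 × 10800 / (16.9 ha) = 7.988 mm.
The 1-cm UH is the DRH scaled by (10 mm)/d, so U_p = 35.0 × 10/7.988 = 43.8 L/s.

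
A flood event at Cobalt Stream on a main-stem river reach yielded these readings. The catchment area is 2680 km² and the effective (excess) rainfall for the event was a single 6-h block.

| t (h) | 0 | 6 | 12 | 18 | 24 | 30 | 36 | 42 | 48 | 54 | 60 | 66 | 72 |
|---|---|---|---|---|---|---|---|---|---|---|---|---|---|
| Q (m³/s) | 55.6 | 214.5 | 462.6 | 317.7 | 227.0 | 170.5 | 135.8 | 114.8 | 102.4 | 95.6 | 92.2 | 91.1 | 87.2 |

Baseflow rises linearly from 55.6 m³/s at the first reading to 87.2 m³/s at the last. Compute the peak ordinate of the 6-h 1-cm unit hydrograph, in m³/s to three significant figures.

U_p ≈ 402 m³/s

Direct runoff: 0.00, 156.27, 401.73, 254.20, 160.87, 101.73, 64.40, 40.77, 25.73, 16.30, 10.27, 6.53, 0.00 m³/s; ΣQ_DR = 1239 m³/s, peak = 401.73 m³/s.
Runoff depth d = ΣQ_DR·Δt / A = 1239 × 21600 / (2680 km²) = 9.984 mm.
The 1-cm UH is the DRH scaled by (10 mm)/d, so U_p = 401.73 × 10/9.984 = 402 m³/s.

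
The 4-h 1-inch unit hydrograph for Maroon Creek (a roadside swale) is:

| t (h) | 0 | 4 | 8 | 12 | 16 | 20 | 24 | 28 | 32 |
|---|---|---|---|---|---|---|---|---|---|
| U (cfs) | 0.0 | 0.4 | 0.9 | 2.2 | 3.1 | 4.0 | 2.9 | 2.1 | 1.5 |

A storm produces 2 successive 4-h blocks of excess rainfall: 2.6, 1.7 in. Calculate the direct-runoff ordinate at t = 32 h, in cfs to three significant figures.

By discrete convolution, Q_j = Σ (P_i / 1 in) · U_{j−i}.
At t = 32 h (j=8): Q = (2.6/1)·1.5 + (1.7/1)·2.1 = 7.47 cfs.

Q ≈ 7.47 cfs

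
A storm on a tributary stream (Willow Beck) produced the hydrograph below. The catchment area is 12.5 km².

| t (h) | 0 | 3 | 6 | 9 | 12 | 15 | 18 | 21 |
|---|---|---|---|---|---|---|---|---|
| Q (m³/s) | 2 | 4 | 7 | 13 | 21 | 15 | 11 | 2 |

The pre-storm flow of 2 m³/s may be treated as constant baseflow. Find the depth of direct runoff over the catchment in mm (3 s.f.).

d ≈ 51.0 mm

Direct runoff: 0.0, 2.0, 5.0, 11.0, 19.0, 13.0, 9.0, 0.0 m³/s; ΣQ_DR = 59.00 m³/s.
V = ΣQ_DR · Δt = 59.00 × 10800 s = 6.372 × 10^5 m³.
Over A = 12.5 km², depth = V / A = 51.0 mm.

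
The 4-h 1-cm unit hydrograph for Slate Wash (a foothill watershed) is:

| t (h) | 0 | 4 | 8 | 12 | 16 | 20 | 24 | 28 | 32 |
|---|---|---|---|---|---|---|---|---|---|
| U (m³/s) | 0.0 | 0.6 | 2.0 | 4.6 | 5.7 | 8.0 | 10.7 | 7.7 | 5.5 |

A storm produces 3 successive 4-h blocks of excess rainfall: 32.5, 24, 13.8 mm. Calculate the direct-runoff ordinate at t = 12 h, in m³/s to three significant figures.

By discrete convolution, Q_j = Σ (P_i / 10 mm) · U_{j−i}.
At t = 12 h (j=3): Q = (32.5/10)·4.6 + (24/10)·2.0 + (13.8/10)·0.6 = 20.6 m³/s.

Q ≈ 20.6 m³/s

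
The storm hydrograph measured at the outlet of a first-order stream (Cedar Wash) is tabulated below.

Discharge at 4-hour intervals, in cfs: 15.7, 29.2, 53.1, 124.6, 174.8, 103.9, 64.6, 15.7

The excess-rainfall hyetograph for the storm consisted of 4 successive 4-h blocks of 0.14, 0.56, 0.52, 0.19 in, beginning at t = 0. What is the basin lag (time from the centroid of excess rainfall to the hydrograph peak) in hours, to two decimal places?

t_L ≈ 7.84 h

Centroid of excess rainfall: t_c = Σ P_i·t̄_i / ΣP_i = 8.1560 h (block centres at 2, 6, 10, 14 h).
Hydrograph peak occurs at t = 16 h, so basin lag t_L = 16 − 8.1560 = 7.84 h.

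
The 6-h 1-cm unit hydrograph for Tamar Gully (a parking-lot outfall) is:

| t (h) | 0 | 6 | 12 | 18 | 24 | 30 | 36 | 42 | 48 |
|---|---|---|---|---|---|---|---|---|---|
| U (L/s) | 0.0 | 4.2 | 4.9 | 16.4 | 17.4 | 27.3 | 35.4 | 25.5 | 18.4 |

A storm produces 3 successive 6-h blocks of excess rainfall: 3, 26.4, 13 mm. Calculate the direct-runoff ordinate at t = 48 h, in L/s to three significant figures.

Q ≈ 119 L/s

By discrete convolution, Q_j = Σ (P_i / 10 mm) · U_{j−i}.
At t = 48 h (j=8): Q = (3/10)·18.4 + (26.4/10)·25.5 + (13/10)·35.4 = 119 L/s.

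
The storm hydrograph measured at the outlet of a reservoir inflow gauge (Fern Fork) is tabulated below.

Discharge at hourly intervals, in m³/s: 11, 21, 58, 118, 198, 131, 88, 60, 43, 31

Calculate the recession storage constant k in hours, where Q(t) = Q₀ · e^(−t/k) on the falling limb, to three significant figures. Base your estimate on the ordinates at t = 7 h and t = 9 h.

k ≈ 3.03 h

On the falling limb, Q drops from 60 to 31 m³/s between t = 7 h and t = 9 h (Δt = 2 h).
k = −Δt / ln(Q₂/Q₁) = −2 / ln(31/60) = 3.03 h.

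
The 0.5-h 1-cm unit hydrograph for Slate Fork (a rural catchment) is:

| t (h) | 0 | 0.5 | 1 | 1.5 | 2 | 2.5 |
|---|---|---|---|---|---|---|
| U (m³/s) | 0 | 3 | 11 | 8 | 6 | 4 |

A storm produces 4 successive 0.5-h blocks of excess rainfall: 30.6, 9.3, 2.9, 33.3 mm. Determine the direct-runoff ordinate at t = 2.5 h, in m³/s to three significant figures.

By discrete convolution, Q_j = Σ (P_i / 10 mm) · U_{j−i}.
At t = 2.5 h (j=5): Q = (30.6/10)·4 + (9.3/10)·6 + (2.9/10)·8 + (33.3/10)·11 = 56.8 m³/s.

Q ≈ 56.8 m³/s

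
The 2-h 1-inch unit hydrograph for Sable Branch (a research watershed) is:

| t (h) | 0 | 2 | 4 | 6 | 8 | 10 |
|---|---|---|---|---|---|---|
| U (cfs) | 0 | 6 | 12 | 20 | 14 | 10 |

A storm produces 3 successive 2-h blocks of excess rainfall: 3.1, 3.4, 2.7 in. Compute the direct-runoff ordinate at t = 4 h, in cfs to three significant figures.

By discrete convolution, Q_j = Σ (P_i / 1 in) · U_{j−i}.
At t = 4 h (j=2): Q = (3.1/1)·12 + (3.4/1)·6 + (2.7/1)·0 = 57.6 cfs.

Q ≈ 57.6 cfs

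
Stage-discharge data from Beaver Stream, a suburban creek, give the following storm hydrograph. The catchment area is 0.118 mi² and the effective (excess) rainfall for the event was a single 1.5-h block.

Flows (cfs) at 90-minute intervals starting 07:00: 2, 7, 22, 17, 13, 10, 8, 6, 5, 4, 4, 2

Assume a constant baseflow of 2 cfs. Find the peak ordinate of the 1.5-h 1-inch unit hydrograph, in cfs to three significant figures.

U_p ≈ 13.4 cfs

Direct runoff: 0.0, 5.0, 20.0, 15.0, 11.0, 8.0, 6.0, 4.0, 3.0, 2.0, 2.0, 0.0 cfs; ΣQ_DR = 76.00 cfs, peak = 20.0 cfs.
Runoff depth d = ΣQ_DR·Δt / A = 76.00 × 5400 / (0.118 mi²) = 1.497 in.
The 1-inch UH is the DRH scaled by (1 in)/d, so U_p = 20.0 × 1/1.497 = 13.4 cfs.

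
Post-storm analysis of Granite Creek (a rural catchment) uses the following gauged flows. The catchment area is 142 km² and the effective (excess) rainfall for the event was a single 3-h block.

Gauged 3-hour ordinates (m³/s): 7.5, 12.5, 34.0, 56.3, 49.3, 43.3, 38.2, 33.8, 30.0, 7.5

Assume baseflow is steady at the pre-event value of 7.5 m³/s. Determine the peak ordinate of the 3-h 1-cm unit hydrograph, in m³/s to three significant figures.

Direct runoff: 0.0, 5.0, 26.5, 48.8, 41.8, 35.8, 30.7, 26.3, 22.5, 0.0 m³/s; ΣQ_DR = 237.4 m³/s, peak = 48.8 m³/s.
Runoff depth d = ΣQ_DR·Δt / A = 237.4 × 10800 / (142 km²) = 18.06 mm.
The 1-cm UH is the DRH scaled by (10 mm)/d, so U_p = 48.8 × 10/18.06 = 27.0 m³/s.

U_p ≈ 27.0 m³/s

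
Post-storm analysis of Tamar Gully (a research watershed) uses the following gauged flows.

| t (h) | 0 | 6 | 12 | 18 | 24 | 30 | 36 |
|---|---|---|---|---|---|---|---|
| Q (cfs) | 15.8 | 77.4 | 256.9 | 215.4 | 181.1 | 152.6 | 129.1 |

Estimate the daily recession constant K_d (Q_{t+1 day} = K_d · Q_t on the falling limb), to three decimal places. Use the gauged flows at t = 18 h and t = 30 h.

Between t = 18 h and t = 30 h the flow falls from 215.4 to 152.6 cfs over 2×6 h = 12 h.
Per-interval ratio K = (152.6/215.4)^(1/2) = 0.8417; K_d = K^(24/6) = 0.502.

K_d ≈ 0.502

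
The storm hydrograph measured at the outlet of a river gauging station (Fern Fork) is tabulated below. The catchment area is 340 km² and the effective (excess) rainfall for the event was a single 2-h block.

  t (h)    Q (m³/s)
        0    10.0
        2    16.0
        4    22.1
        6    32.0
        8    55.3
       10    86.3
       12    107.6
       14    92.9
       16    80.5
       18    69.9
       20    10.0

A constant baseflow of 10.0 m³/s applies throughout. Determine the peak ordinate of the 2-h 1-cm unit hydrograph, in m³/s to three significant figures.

Direct runoff: 0.0, 6.0, 12.1, 22.0, 45.3, 76.3, 97.6, 82.9, 70.5, 59.9, 0.0 m³/s; ΣQ_DR = 472.6 m³/s, peak = 97.6 m³/s.
Runoff depth d = ΣQ_DR·Δt / A = 472.6 × 7200 / (340 km²) = 10.01 mm.
The 1-cm UH is the DRH scaled by (10 mm)/d, so U_p = 97.6 × 10/10.01 = 97.5 m³/s.

U_p ≈ 97.5 m³/s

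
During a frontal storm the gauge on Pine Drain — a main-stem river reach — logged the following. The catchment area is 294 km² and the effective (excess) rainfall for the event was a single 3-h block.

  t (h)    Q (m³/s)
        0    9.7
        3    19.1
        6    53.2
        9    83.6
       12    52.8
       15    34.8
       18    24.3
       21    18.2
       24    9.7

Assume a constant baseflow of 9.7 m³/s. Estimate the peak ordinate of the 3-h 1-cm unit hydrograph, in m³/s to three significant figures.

U_p ≈ 92.2 m³/s

Direct runoff: 0.0, 9.4, 43.5, 73.9, 43.1, 25.1, 14.6, 8.5, 0.0 m³/s; ΣQ_DR = 218.1 m³/s, peak = 73.9 m³/s.
Runoff depth d = ΣQ_DR·Δt / A = 218.1 × 10800 / (294 km²) = 8.012 mm.
The 1-cm UH is the DRH scaled by (10 mm)/d, so U_p = 73.9 × 10/8.012 = 92.2 m³/s.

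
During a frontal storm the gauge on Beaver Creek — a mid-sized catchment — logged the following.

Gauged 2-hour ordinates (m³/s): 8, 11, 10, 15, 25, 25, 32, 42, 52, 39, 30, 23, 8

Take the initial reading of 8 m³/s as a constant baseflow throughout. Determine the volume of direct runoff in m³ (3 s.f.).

V ≈ 1.56 × 10^6 m³

Direct-runoff ordinates (Q − Q_b): 0.0, 3.0, 2.0, 7.0, 17.0, 17.0, 24.0, 34.0, 44.0, 31.0, 22.0, 15.0, 0.0 m³/s.
ΣQ_DR = 216.0 m³/s.
With Δt = 2 h = 7200 s, V = ΣQ_DR · Δt = 216.0 × 7200 = 1.56 × 10^6 m³.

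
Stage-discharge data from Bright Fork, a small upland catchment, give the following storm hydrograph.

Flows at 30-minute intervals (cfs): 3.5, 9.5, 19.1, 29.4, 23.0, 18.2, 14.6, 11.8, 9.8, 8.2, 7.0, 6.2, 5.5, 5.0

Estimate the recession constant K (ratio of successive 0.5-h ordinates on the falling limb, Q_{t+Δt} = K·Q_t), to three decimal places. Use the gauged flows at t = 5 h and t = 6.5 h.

K ≈ 0.894

Using the recession-limb readings at t = 5 h and t = 6.5 h: Q falls from 7.0 to 5.0 cfs over 3 intervals.
K = (Q₂/Q₁)^(1/3) = (5.0/7.0)^(1/3) = 0.894.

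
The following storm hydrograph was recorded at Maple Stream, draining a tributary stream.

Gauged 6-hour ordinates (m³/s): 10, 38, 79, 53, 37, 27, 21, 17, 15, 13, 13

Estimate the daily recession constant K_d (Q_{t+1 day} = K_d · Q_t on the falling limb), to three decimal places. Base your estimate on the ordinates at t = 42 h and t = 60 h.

Between t = 42 h and t = 60 h the flow falls from 17 to 13 m³/s over 3×6 h = 18 h.
Per-interval ratio K = (13/17)^(1/3) = 0.9145; K_d = K^(24/6) = 0.699.

K_d ≈ 0.699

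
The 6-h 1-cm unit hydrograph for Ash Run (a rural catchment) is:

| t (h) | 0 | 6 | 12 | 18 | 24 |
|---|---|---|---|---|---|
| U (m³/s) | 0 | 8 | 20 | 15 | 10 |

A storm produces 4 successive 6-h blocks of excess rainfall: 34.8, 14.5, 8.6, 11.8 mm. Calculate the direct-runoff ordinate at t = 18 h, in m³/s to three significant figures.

Q ≈ 88.1 m³/s

By discrete convolution, Q_j = Σ (P_i / 10 mm) · U_{j−i}.
At t = 18 h (j=3): Q = (34.8/10)·15 + (14.5/10)·20 + (8.6/10)·8 + (11.8/10)·0 = 88.1 m³/s.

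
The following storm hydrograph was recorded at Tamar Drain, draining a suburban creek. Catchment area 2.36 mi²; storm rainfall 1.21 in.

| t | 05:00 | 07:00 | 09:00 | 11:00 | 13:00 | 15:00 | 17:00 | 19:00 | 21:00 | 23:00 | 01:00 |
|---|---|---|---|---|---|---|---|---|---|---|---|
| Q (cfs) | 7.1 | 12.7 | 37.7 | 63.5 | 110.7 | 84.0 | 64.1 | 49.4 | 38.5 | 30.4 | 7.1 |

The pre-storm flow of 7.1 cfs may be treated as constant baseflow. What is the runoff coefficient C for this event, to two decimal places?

ΣQ_DR = 427.1 cfs; V = ΣQ_DR·Δt = 3.075 × 10^6 ft³.
Runoff depth d = V / A = 0.5609 in.
C = d / P = 0.5609 / 1.21 = 0.46.

C ≈ 0.46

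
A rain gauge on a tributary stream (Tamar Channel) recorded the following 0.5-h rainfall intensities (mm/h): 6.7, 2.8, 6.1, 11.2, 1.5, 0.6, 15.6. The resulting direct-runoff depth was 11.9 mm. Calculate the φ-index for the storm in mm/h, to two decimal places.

φ ≈ 3.95 mm/h

Only the 4 blocks with intensity above φ contribute runoff: 6.7, 6.1, 11.2, 15.6 mm/h.
Σ(I−φ)·Δt = d  ⇒  (6.7+6.1+11.2+15.6 − 4φ)·0.5 = 11.9
φ = (39.60 − 11.9/0.5) / 4 = 3.95 mm/h.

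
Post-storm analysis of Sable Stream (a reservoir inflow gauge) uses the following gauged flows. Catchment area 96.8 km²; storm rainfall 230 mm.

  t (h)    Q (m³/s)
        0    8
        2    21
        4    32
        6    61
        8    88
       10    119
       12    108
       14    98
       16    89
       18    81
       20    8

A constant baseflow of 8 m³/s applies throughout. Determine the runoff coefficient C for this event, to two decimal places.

C ≈ 0.20

ΣQ_DR = 625.0 m³/s; V = ΣQ_DR·Δt = 4.500 × 10^6 m³.
Runoff depth d = V / A = 46.49 mm.
C = d / P = 46.49 / 230 = 0.20.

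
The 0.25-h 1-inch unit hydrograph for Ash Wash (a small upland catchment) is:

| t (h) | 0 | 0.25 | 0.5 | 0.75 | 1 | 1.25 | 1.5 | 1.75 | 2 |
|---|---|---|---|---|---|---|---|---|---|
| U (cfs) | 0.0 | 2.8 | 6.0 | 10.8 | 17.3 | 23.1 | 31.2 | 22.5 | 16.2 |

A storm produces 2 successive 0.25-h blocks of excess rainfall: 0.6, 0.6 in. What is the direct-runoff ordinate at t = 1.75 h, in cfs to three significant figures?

By discrete convolution, Q_j = Σ (P_i / 1 in) · U_{j−i}.
At t = 1.75 h (j=7): Q = (0.6/1)·22.5 + (0.6/1)·31.2 = 32.2 cfs.

Q ≈ 32.2 cfs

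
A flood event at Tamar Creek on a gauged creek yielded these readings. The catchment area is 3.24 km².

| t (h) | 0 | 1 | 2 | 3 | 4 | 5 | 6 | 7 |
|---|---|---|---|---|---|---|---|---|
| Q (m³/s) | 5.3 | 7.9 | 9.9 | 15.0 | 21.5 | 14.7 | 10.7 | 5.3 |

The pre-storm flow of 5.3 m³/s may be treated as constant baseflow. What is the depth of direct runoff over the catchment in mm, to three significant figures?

d ≈ 53.2 mm

Direct runoff: 0.0, 2.6, 4.6, 9.7, 16.2, 9.4, 5.4, 0.0 m³/s; ΣQ_DR = 47.90 m³/s.
V = ΣQ_DR · Δt = 47.90 × 3600 s = 1.724 × 10^5 m³.
Over A = 3.24 km², depth = V / A = 53.2 mm.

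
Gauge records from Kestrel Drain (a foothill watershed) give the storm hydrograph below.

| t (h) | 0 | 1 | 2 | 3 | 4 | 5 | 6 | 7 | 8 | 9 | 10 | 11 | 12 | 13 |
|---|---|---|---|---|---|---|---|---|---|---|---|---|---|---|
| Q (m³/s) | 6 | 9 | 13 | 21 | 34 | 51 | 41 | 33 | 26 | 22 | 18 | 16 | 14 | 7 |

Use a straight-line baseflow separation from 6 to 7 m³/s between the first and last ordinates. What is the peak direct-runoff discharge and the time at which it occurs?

Subtracting baseflow gives direct-runoff ordinates: 0.00, 2.92, 6.85, 14.77, 27.69, 44.62, 34.54, 26.46, 19.38, 15.31, 11.23, 9.15, 7.08, 0.00 m³/s.
The maximum is 44.62 m³/s, occurring at the reading for t = 5 h.

Q_p = 44.62 m³/s at t = 5 h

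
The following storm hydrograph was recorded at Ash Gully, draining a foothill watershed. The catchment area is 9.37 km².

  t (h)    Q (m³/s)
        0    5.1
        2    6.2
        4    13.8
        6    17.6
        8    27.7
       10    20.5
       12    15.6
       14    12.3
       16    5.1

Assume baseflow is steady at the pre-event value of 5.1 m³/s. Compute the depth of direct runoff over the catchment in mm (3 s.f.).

d ≈ 59.9 mm

Direct runoff: 0.0, 1.1, 8.7, 12.5, 22.6, 15.4, 10.5, 7.2, 0.0 m³/s; ΣQ_DR = 78.00 m³/s.
V = ΣQ_DR · Δt = 78.00 × 7200 s = 5.616 × 10^5 m³.
Over A = 9.37 km², depth = V / A = 59.9 mm.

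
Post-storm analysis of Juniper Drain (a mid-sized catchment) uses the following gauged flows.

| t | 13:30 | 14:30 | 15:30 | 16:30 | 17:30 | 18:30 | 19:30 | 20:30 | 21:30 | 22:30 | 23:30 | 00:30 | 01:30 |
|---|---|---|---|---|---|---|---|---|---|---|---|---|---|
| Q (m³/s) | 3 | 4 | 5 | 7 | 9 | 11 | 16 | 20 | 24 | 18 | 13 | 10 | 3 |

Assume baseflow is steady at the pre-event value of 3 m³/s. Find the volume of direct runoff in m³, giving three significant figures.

V ≈ 3.74 × 10^5 m³

Direct-runoff ordinates (Q − Q_b): 0.0, 1.0, 2.0, 4.0, 6.0, 8.0, 13.0, 17.0, 21.0, 15.0, 10.0, 7.0, 0.0 m³/s.
ΣQ_DR = 104.0 m³/s.
With Δt = 1 h = 3600 s, V = ΣQ_DR · Δt = 104.0 × 3600 = 3.74 × 10^5 m³.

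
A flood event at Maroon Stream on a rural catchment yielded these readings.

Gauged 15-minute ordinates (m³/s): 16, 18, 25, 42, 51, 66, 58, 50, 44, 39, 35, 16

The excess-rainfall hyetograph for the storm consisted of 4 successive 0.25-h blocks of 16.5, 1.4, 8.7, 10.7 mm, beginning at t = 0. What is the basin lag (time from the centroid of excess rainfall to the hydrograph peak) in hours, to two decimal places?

t_L ≈ 0.78 h

Centroid of excess rainfall: t_c = Σ P_i·t̄_i / ΣP_i = 0.4662 h (block centres at 0.125, 0.375, 0.625, 0.875 h).
Hydrograph peak occurs at t = 1.25 h, so basin lag t_L = 1.25 − 0.4662 = 0.78 h.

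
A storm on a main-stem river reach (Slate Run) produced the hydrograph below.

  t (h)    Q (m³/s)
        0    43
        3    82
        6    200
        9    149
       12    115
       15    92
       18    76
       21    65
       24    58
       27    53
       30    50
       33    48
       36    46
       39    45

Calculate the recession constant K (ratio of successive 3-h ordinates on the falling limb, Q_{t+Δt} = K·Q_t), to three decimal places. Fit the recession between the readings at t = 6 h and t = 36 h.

Using the recession-limb readings at t = 6 h and t = 36 h: Q falls from 200 to 46 m³/s over 10 intervals.
K = (Q₂/Q₁)^(1/10) = (46/200)^(1/10) = 0.863.

K ≈ 0.863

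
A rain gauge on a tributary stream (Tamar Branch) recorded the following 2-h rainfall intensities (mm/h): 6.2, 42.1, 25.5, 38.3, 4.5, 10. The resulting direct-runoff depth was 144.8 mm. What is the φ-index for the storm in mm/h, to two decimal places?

Only the 3 blocks with intensity above φ contribute runoff: 42.1, 25.5, 38.3 mm/h.
Σ(I−φ)·Δt = d  ⇒  (42.1+25.5+38.3 − 3φ)·2 = 144.8
φ = (105.9 − 144.8/2) / 3 = 11.17 mm/h.

φ ≈ 11.17 mm/h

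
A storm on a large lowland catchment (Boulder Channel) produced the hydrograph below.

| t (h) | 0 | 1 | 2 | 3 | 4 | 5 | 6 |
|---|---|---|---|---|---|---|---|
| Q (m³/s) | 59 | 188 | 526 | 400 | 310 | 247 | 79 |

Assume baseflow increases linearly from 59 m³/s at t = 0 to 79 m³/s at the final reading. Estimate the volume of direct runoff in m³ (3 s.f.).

Direct-runoff ordinates (Q − Q_b): 0.00, 125.67, 460.33, 331.00, 237.67, 171.33, 0.00 m³/s.
ΣQ_DR = 1326 m³/s.
With Δt = 1 h = 3600 s, V = ΣQ_DR · Δt = 1326 × 3600 = 4.77 × 10^6 m³.

V ≈ 4.77 × 10^6 m³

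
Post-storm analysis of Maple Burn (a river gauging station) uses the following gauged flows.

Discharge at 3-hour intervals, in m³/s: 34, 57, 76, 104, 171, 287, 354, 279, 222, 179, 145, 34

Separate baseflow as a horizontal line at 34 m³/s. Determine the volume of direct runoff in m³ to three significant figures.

V ≈ 1.66 × 10^7 m³

Direct-runoff ordinates (Q − Q_b): 0.0, 23.0, 42.0, 70.0, 137.0, 253.0, 320.0, 245.0, 188.0, 145.0, 111.0, 0.0 m³/s.
ΣQ_DR = 1534 m³/s.
With Δt = 3 h = 10800 s, V = ΣQ_DR · Δt = 1534 × 10800 = 1.66 × 10^7 m³.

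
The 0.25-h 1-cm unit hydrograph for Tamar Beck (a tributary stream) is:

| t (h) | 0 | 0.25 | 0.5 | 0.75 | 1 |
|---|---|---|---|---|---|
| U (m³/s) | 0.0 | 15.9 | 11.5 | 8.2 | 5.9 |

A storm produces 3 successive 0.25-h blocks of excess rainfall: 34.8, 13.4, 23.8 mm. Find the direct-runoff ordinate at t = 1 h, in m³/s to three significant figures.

Q ≈ 58.9 m³/s

By discrete convolution, Q_j = Σ (P_i / 10 mm) · U_{j−i}.
At t = 1 h (j=4): Q = (34.8/10)·5.9 + (13.4/10)·8.2 + (23.8/10)·11.5 = 58.9 m³/s.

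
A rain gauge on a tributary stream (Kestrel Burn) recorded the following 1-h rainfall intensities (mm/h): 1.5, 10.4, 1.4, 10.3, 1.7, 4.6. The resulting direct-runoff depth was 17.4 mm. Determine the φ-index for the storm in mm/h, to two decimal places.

φ ≈ 2.63 mm/h

Only the 3 blocks with intensity above φ contribute runoff: 10.4, 10.3, 4.6 mm/h.
Σ(I−φ)·Δt = d  ⇒  (10.4+10.3+4.6 − 3φ)·1 = 17.4
φ = (25.30 − 17.4/1) / 3 = 2.63 mm/h.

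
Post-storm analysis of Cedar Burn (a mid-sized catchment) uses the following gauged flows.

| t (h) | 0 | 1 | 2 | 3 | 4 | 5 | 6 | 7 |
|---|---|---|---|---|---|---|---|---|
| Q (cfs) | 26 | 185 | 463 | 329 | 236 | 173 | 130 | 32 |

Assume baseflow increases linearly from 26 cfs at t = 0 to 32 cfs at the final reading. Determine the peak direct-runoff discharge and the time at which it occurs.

Subtracting baseflow gives direct-runoff ordinates: 0.00, 158.14, 435.29, 300.43, 206.57, 142.71, 98.86, 0.00 cfs.
The maximum is 435.29 cfs, occurring at the reading for t = 2 h.

Q_p = 435.29 cfs at t = 2 h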